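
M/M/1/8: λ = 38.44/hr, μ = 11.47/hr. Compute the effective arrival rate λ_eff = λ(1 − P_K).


ρ = 3.3514; P_K = (1−ρ)ρ^8/(1−ρ^9) = 0.701626
λ_eff = λ(1 − P_K) = 38.44·(1 − 0.701626) = 38.44·0.298374 = 11.4695 /hr

Final: 11.4695 /hr


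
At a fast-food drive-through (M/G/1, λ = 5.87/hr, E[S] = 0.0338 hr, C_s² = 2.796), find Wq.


ρ = λ·E[S] = 5.87·0.0338 = 0.1984
E[S²] = E[S]²(1+C_s²) = 0.0338²·(1+2.796) = 0.004337
Wq = λ·E[S²]/(2(1−ρ)) = 5.87·0.004337/(2·0.8016) = 0.01588 hr

Final: 0.01588 hr


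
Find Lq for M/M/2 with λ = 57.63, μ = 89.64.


a = λ/μ = 0.6429; ρ = a/2 = 0.3215
P₀ = 0.513486
Lq = P₀·a^c·ρ / (c!·(1−ρ)²) = 0.513486·0.41333·0.3215/(2·0.46043)
= 0.07409

Final: 0.07409


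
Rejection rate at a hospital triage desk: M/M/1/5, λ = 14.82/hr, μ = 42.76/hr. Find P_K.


ρ = λ/μ = 14.82/42.76 = 0.3466
P_K = (1−ρ)ρ^K/(1−ρ^(K+1)) = (0.6534·0.005001)/(1 − 0.001733)
= 0.003268/0.998267 = 0.003273

Final: 0.003273


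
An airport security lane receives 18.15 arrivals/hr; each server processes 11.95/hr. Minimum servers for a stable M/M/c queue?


Stability requires cμ > λ ⇔ c > λ/μ.
λ/μ = 18.15/11.95 = 1.5188
Minimum integer c = ⌊1.5188⌋ + 1 = 2
Check: 2·11.95 = 23.90 > 18.15, while 1·11.95 = 11.95 ≤ 18.15

Final: 2 servers


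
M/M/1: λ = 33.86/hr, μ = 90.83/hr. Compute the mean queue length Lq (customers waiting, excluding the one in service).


ρ = 33.86/90.83 = 0.3728
Lq = ρ²/(1−ρ) = 0.1390/0.6272 = 0.2216

Final: 0.2216


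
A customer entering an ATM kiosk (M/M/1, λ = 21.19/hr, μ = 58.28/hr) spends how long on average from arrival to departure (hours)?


W = 1/(μ−λ) = 1/(58.28 − 21.19) = 1/37.09 = 0.02696 hr

Final: 0.02696 hr


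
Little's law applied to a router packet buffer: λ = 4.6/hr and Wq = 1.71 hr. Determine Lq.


Lq = λWq = 4.6·1.71 = 7.8660

Final: 7.8660


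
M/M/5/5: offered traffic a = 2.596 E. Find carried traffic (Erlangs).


B(5,2.596) = 0.077022 (Erlang-B)
Carried load = a(1 − B) = 2.596·(1 − 0.077022) = 2.596·0.922978 = 2.3961 E

Final: 2.3961 Erlangs


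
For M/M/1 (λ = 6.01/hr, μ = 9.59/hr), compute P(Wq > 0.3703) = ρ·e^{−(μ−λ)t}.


ρ = 6.01/9.59 = 0.6267
P(Wq > t) = ρ·e^{−(μ−λ)t} = 0.6267·e^{−1.3257}
= 0.6267·0.265624 = 0.166465

Final: 0.166465


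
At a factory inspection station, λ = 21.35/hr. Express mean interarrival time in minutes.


Mean interarrival time = 1/λ = 1/21.35 hour = 0.04684 hour
In minutes: 0.04684 × 60 = 2.8103 min

Final: 2.8103 min


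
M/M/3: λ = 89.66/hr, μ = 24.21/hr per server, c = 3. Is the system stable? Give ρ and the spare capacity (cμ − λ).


Total capacity cμ = 3·24.21 = 72.63/hr
ρ = λ/(cμ) = 89.66/72.63 = 1.2345
Stable ⇔ ρ < 1: NO
Spare capacity = cμ − λ = 72.63 − 89.66 = -17.03/hr

Final: ρ = 1.2345; unstable; margin = -17.03/hr


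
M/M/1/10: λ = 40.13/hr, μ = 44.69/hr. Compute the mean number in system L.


ρ = 40.13/44.69 = 0.8980
L = ρ[1 − (K+1)ρ^K + Kρ^(K+1)] / [(1−ρ)(1−ρ^(K+1))]
Numerator: 0.8980·(1 − 11·0.340869 + 10·0.306088) = 0.279554
Denominator: (0.1020)·(0.693912) = 0.070804
L = 0.279554/0.070804 = 3.9483

Final: 3.9483


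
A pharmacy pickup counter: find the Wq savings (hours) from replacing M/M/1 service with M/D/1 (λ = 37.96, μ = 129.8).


ρ = 37.96/129.8 = 0.2924
Wq(M/M/1) = ρ/(μ−λ) = 0.2924/91.84 = 0.003184 hr
Wq(M/D/1) = ρ/(2(μ−λ)) = 0.001592 hr
Savings = 0.003184 − 0.001592 = 0.001592 hr

Final: 0.001592 hr


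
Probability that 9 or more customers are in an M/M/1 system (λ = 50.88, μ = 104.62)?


ρ = 50.88/104.62 = 0.4863
P(N ≥ n) = ρ^n = 0.4863^9 = 0.001522

Final: 0.001522


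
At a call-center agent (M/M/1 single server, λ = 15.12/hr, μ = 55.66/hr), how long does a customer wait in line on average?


ρ = 15.12/55.66 = 0.2716
Wq = ρ/(μ−λ) = 0.2716/(55.66 − 15.12) = 0.2716/40.54 = 0.006701 hr

Final: 0.006701 hr


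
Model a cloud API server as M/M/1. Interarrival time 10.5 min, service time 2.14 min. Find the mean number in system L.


λ = 60/10.5 = 5.7143 /hr
μ = 60/2.14 = 28.0374 /hr
ρ = λ/μ = 5.7143/28.0374 = 0.2038
L = ρ/(1−ρ) = 0.2038/0.7962 = 0.2560

Final: 0.2560


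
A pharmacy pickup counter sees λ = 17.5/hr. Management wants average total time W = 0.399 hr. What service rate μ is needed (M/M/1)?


W = 1/(μ−λ) ⇒ μ − λ = 1/W = 1/0.399 = 2.5063
μ = λ + 1/W = 17.5 + 2.5063 = 20.0063 per hr

Final: 20.0063 /hr


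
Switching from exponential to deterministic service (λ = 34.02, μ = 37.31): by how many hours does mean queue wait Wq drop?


ρ = 34.02/37.31 = 0.9118
Wq(M/M/1) = ρ/(μ−λ) = 0.9118/3.29 = 0.27715 hr
Wq(M/D/1) = ρ/(2(μ−λ)) = 0.13857 hr
Savings = 0.27715 − 0.13857 = 0.13857 hr

Final: 0.13857 hr


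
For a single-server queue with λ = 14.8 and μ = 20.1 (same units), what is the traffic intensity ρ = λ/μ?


ρ = λ/μ = 14.8/20.1 = 0.7363

Final: 0.7363


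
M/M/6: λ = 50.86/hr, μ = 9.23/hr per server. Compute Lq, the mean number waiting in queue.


a = λ/μ = 5.5103; ρ = a/6 = 0.9184
P₀ = 0.001648
Lq = P₀·a^c·ρ / (c!·(1−ρ)²) = 0.001648·27992.90233·0.9184/(720·0.006661)
= 8.83504

Final: 8.83504


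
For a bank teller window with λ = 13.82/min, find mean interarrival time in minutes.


Mean interarrival time = 1/λ = 1/13.82 minute = 0.07236 minute
In minutes: 0.07236 × 1 = 0.07236 min

Final: 0.07236 min


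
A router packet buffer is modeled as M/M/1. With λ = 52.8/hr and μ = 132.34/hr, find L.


ρ = λ/μ = 52.8/132.34 = 0.3990
L = ρ/(1−ρ) = 0.3990/(1 − 0.3990) = 0.3990/0.6010 = 0.6638

Final: 0.6638


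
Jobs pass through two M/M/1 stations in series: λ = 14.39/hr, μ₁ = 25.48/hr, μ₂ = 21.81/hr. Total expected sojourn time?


Each node sees arrival rate λ = 14.39/hr (tandem ⇒ throughput preserved).
W₁ = 1/(μ₁−λ) = 1/(25.48−14.39) = 0.09017 hr
W₂ = 1/(μ₂−λ) = 1/(21.81−14.39) = 0.13477 hr
W_total = W₁ + W₂ = 0.09017 + 0.13477 = 0.22494 hr

Final: 0.22494 hr


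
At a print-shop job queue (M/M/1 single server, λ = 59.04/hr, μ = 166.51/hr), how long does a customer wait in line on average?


ρ = 59.04/166.51 = 0.3546
Wq = ρ/(μ−λ) = 0.3546/(166.51 − 59.04) = 0.3546/107.47 = 0.003299 hr

Final: 0.003299 hr


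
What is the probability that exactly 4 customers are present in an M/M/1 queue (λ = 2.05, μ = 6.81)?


ρ = 2.05/6.81 = 0.3010
P_n = (1−ρ)·ρ^n = (1 − 0.3010)·0.3010^4 = 0.6990·0.008212 = 0.005740

Final: 0.005740


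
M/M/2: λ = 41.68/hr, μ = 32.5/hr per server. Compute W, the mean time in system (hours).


a = 1.2825; ρ = 0.6412; P₀ = 0.218598
Lq = P₀·a^c·ρ/(c!(1−ρ)²) = 0.89555
Wq = Lq/λ = 0.89555/41.68 = 0.02149 hr
W = Wq + 1/μ = 0.02149 + 0.03077 = 0.05226 hr

Final: 0.05226 hr


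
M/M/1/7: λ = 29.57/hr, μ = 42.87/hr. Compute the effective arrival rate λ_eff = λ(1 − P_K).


ρ = 0.6898; P_K = (1−ρ)ρ^7/(1−ρ^8) = 0.024290
λ_eff = λ(1 − P_K) = 29.57·(1 − 0.024290) = 29.57·0.975710 = 28.8517 /hr

Final: 28.8517 /hr


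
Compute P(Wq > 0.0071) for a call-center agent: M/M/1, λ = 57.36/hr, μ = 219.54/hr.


ρ = 57.36/219.54 = 0.2613
P(Wq > t) = ρ·e^{−(μ−λ)t} = 0.2613·e^{−1.1515}
= 0.2613·0.316169 = 0.082607

Final: 0.082607


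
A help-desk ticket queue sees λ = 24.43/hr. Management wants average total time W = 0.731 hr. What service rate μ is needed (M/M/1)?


W = 1/(μ−λ) ⇒ μ − λ = 1/W = 1/0.731 = 1.3680
μ = λ + 1/W = 24.43 + 1.3680 = 25.7980 per hr

Final: 25.7980 /hr


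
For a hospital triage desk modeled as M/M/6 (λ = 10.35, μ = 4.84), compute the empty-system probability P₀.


a = λ/μ = 10.35/4.84 = 2.1384; ρ = a/c = 0.3564
Σ_{k=0}^{5} a^k/k! (terms k=0..5) = 1.00000 + 2.13843 + 2.28644 + 1.62980 + 0.87130 + 0.37264 = 8.29861
Tail: a^6/(6!(1−ρ)) = 95.62467/(720·0.6436) = 0.20636
P₀ = 1/(8.29861 + 0.20636) = 1/8.50497 = 0.117578

Final: 0.117578


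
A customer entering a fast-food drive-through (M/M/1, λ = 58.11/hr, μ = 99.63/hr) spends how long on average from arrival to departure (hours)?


W = 1/(μ−λ) = 1/(99.63 − 58.11) = 1/41.52 = 0.02408 hr

Final: 0.02408 hr


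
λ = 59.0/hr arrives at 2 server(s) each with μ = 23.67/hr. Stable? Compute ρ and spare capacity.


Total capacity cμ = 2·23.67 = 47.34/hr
ρ = λ/(cμ) = 59.0/47.34 = 1.2463
Stable ⇔ ρ < 1: NO
Spare capacity = cμ − λ = 47.34 − 59.0 = -11.66/hr

Final: ρ = 1.2463; unstable; margin = -11.66/hr


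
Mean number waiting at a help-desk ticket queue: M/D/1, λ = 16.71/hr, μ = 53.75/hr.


ρ = 16.71/53.75 = 0.3109
M/D/1: Lq = ρ²/(2(1−ρ)) = 0.09665/(2·0.6891) = 0.07013

Final: 0.07013


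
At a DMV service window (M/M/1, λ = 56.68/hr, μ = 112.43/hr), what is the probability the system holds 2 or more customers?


ρ = 56.68/112.43 = 0.5041
P(N ≥ n) = ρ^n = 0.5041^2 = 0.254153

Final: 0.254153


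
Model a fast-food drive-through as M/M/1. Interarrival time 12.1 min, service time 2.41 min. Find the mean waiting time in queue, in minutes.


λ = 60/12.1 = 4.9587 /hr
μ = 60/2.41 = 24.8963 /hr
ρ = λ/μ = 4.9587/24.8963 = 0.1992
Wq = ρ/(μ−λ) = 0.1992/(24.8963−4.9587) = 0.009990 hr
In minutes: 0.009990·60 = 0.5994 min

Final: 0.5994 min


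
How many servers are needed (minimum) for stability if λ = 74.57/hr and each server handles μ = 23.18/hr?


Stability requires cμ > λ ⇔ c > λ/μ.
λ/μ = 74.57/23.18 = 3.2170
Minimum integer c = ⌊3.2170⌋ + 1 = 4
Check: 4·23.18 = 92.72 > 74.57, while 3·23.18 = 69.54 ≤ 74.57

Final: 4 servers


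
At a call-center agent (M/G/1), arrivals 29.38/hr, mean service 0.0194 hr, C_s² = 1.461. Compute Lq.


ρ = λ·E[S] = 29.38·0.0194 = 0.5700
Lq = ρ²(1+C_s²)/(2(1−ρ)) = 0.3249·(1+1.461)/(2·0.4300)
= 0.3249·2.4610/0.8601 = 0.92959

Final: 0.92959


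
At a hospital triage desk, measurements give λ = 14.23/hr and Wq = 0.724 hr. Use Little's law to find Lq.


Lq = λWq = 14.23·0.724 = 10.3025

Final: 10.3025


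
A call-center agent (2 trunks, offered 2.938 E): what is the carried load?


B(2,2.938) = 0.522893 (Erlang-B)
Carried load = a(1 − B) = 2.938·(1 − 0.522893) = 2.938·0.477107 = 1.4017 E

Final: 1.4017 Erlangs


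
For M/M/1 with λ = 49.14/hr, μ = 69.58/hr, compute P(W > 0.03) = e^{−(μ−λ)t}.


W ~ Exponential(μ−λ) for M/M/1.
μ − λ = 69.58 − 49.14 = 20.4400
P(W > t) = e^{−(μ−λ)t} = e^{−0.6132} = 0.541615

Final: 0.541615


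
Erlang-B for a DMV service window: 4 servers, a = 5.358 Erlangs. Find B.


B(c,a) = (a^c/c!) / Σ_{k=0}^{c} a^k/k!
a^4/4! = 34.339945
Σ terms (k=0..4): 1.00000 + 5.35800 + 14.35408 + 25.63639 + 34.33995 = 80.688417
B = 34.339945/80.688417 = 0.425587

Final: 0.425587


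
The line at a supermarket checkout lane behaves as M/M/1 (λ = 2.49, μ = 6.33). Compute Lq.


ρ = 2.49/6.33 = 0.3934
Lq = ρ²/(1−ρ) = 0.1547/0.6066 = 0.2551

Final: 0.2551


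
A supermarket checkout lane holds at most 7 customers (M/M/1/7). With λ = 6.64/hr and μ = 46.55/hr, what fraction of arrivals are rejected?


ρ = λ/μ = 6.64/46.55 = 0.1426
P_K = (1−ρ)ρ^K/(1−ρ^(K+1)) = (0.8574·0.000001202)/(1 − 0.0000001714)
= 0.000001030/1.000000 = 0.000001030

Final: 0.000001030


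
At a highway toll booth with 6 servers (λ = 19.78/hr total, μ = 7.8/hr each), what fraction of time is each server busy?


ρ = λ/(cμ) = 19.78/(6·7.8) = 19.78/46.80 = 0.4226

Final: 0.4226


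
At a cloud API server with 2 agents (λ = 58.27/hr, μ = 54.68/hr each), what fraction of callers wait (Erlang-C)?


a = λ/μ = 1.0657; ρ = a/2 = 0.5328
P₀ = 0.304778 (from M/M/c formula)
C(c,a) = [a^c/(c!(1−ρ))]·P₀ = [1.13562/(2·0.4672)]·0.304778
= 1.21542·0.304778 = 0.370433

Final: 0.370433


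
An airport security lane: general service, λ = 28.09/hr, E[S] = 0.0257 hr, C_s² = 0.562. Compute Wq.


ρ = λ·E[S] = 28.09·0.0257 = 0.7219
E[S²] = E[S]²(1+C_s²) = 0.0257²·(1+0.562) = 0.001032
Wq = λ·E[S²]/(2(1−ρ)) = 28.09·0.001032/(2·0.2781) = 0.05211 hr

Final: 0.05211 hr


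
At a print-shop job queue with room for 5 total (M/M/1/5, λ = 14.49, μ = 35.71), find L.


ρ = 14.49/35.71 = 0.4058
L = ρ[1 − (K+1)ρ^K + Kρ^(K+1)] / [(1−ρ)(1−ρ^(K+1))]
Numerator: 0.4058·(1 − 6·0.011000 + 5·0.004463) = 0.388044
Denominator: (0.5942)·(0.995537) = 0.591579
L = 0.388044/0.591579 = 0.6559

Final: 0.6559


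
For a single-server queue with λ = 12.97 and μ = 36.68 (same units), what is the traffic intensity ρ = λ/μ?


ρ = λ/μ = 12.97/36.68 = 0.3536

Final: 0.3536


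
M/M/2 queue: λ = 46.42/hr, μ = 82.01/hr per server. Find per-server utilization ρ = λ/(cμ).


ρ = λ/(cμ) = 46.42/(2·82.01) = 46.42/164.02 = 0.2830

Final: 0.2830


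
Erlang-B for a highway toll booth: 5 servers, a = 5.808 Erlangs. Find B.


B(c,a) = (a^c/c!) / Σ_{k=0}^{c} a^k/k!
a^5/5! = 55.074656
Σ terms (k=0..5): 1.00000 + 5.80800 + 16.86643 + 32.65341 + 47.41275 + 55.07466 = 158.815255
B = 55.074656/158.815255 = 0.346784

Final: 0.346784


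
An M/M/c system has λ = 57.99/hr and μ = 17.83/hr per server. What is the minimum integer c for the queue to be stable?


Stability requires cμ > λ ⇔ c > λ/μ.
λ/μ = 57.99/17.83 = 3.2524
Minimum integer c = ⌊3.2524⌋ + 1 = 4
Check: 4·17.83 = 71.32 > 57.99, while 3·17.83 = 53.49 ≤ 57.99

Final: 4 servers


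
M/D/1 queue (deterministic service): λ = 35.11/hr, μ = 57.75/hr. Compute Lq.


ρ = 35.11/57.75 = 0.6080
M/D/1: Lq = ρ²/(2(1−ρ)) = 0.3696/(2·0.3920) = 0.47141

Final: 0.47141


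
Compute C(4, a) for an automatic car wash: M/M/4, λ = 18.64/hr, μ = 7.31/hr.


a = λ/μ = 2.5499; ρ = a/4 = 0.6375
P₀ = 0.069331 (from M/M/c formula)
C(c,a) = [a^c/(c!(1−ρ))]·P₀ = [42.27797/(24·0.3625)]·0.069331
= 4.85931·0.069331 = 0.336898

Final: 0.336898


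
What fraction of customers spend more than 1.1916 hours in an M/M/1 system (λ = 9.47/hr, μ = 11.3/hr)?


W ~ Exponential(μ−λ) for M/M/1.
μ − λ = 11.3 − 9.47 = 1.8300
P(W > t) = e^{−(μ−λ)t} = e^{−2.1806} = 0.112971

Final: 0.112971


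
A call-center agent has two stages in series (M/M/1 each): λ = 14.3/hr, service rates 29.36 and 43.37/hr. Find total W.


Each node sees arrival rate λ = 14.3/hr (tandem ⇒ throughput preserved).
W₁ = 1/(μ₁−λ) = 1/(29.36−14.3) = 0.06640 hr
W₂ = 1/(μ₂−λ) = 1/(43.37−14.3) = 0.03440 hr
W_total = W₁ + W₂ = 0.06640 + 0.03440 = 0.10080 hr

Final: 0.10080 hr


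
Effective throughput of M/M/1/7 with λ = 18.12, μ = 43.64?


ρ = 0.4152; P_K = (1−ρ)ρ^7/(1−ρ^8) = 0.001245
λ_eff = λ(1 − P_K) = 18.12·(1 − 0.001245) = 18.12·0.998755 = 18.0974 /hr

Final: 18.0974 /hr


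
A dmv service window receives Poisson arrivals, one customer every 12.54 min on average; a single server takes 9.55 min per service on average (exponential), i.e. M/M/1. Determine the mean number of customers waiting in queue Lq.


λ = 60/12.54 = 4.7847 /hr
μ = 60/9.55 = 6.2827 /hr
ρ = λ/μ = 4.7847/6.2827 = 0.7616
Lq = ρ²/(1−ρ) = 0.5800/0.2384 = 2.4324

Final: 2.4324


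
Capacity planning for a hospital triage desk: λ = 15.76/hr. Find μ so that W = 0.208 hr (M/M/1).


W = 1/(μ−λ) ⇒ μ − λ = 1/W = 1/0.208 = 4.8077
μ = λ + 1/W = 15.76 + 4.8077 = 20.5677 per hr

Final: 20.5677 /hr


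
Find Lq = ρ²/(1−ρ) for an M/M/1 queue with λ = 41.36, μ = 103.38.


ρ = 41.36/103.38 = 0.4001
Lq = ρ²/(1−ρ) = 0.1601/0.5999 = 0.2668

Final: 0.2668


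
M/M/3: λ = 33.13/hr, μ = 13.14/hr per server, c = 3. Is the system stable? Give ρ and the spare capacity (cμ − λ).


Total capacity cμ = 3·13.14 = 39.42/hr
ρ = λ/(cμ) = 33.13/39.42 = 0.8404
Stable ⇔ ρ < 1: YES
Spare capacity = cμ − λ = 39.42 − 33.13 = 6.29/hr

Final: ρ = 0.8404; stable; margin = 6.29/hr


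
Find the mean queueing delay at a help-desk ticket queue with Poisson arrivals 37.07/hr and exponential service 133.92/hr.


ρ = 37.07/133.92 = 0.2768
Wq = ρ/(μ−λ) = 0.2768/(133.92 − 37.07) = 0.2768/96.85 = 0.002858 hr

Final: 0.002858 hr


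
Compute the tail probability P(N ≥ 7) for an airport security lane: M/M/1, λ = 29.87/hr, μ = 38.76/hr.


ρ = 29.87/38.76 = 0.7706
P(N ≥ n) = ρ^n = 0.7706^7 = 0.161421

Final: 0.161421


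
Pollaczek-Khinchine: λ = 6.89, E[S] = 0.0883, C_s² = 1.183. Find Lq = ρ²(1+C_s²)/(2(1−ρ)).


ρ = λ·E[S] = 6.89·0.0883 = 0.6084
Lq = ρ²(1+C_s²)/(2(1−ρ)) = 0.3701·(1+1.183)/(2·0.3916)
= 0.3701·2.1830/0.7832 = 1.03164

Final: 1.03164


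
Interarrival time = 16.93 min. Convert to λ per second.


λ = 1/(interarrival time) in consistent units.
1 second = 0.0166667 min, so λ = 0.0166667/16.93 = 0.0009844 per second

Final: 0.0009844 /sec


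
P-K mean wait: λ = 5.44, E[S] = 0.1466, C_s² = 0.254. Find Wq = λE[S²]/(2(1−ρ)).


ρ = λ·E[S] = 5.44·0.1466 = 0.7975
E[S²] = E[S]²(1+C_s²) = 0.1466²·(1+0.254) = 0.026950
Wq = λ·E[S²]/(2(1−ρ)) = 5.44·0.026950/(2·0.2025) = 0.36201 hr

Final: 0.36201 hr


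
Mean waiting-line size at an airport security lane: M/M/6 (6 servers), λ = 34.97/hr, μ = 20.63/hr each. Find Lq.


a = λ/μ = 1.6951; ρ = a/6 = 0.2825
P₀ = 0.183482
Lq = P₀·a^c·ρ / (c!·(1−ρ)²) = 0.183482·23.72348·0.2825/(720·0.51478)
= 0.003318

Final: 0.003318


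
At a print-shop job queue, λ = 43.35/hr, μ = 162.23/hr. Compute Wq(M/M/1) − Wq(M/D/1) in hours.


ρ = 43.35/162.23 = 0.2672
Wq(M/M/1) = ρ/(μ−λ) = 0.2672/118.88 = 0.002248 hr
Wq(M/D/1) = ρ/(2(μ−λ)) = 0.001124 hr
Savings = 0.002248 − 0.001124 = 0.001124 hr

Final: 0.001124 hr


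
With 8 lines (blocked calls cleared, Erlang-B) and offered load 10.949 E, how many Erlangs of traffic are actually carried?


B(8,10.949) = 0.380602 (Erlang-B)
Carried load = a(1 − B) = 10.949·(1 − 0.380602) = 10.949·0.619398 = 6.7818 E

Final: 6.7818 Erlangs


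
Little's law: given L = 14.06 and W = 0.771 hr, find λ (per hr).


λ = L/W = 14.06/0.771 = 18.2361 /hr

Final: 18.2361 /hr


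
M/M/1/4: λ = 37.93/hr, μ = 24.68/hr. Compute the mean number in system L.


ρ = 37.93/24.68 = 1.5369
L = ρ[1 − (K+1)ρ^K + Kρ^(K+1)] / [(1−ρ)(1−ρ^(K+1))]
Numerator: 1.5369·(1 − 5·5.578928 + 4·8.574098) = 11.375545
Denominator: (-0.5369)·(-7.574098) = 4.066321
L = 11.375545/4.066321 = 2.7975

Final: 2.7975


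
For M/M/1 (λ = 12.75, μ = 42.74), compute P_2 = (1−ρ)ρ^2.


ρ = 12.75/42.74 = 0.2983
P_n = (1−ρ)·ρ^n = (1 − 0.2983)·0.2983^2 = 0.7017·0.088992 = 0.062444

Final: 0.062444


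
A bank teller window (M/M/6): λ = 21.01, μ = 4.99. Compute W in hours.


a = 4.2104; ρ = 0.7017; P₀ = 0.013058
Lq = P₀·a^c·ρ/(c!(1−ρ)²) = 0.79705
Wq = Lq/λ = 0.79705/21.01 = 0.03794 hr
W = Wq + 1/μ = 0.03794 + 0.20040 = 0.23834 hr

Final: 0.23834 hr


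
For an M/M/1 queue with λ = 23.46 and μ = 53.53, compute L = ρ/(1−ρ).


ρ = λ/μ = 23.46/53.53 = 0.4383
L = ρ/(1−ρ) = 0.4383/(1 − 0.4383) = 0.4383/0.5617 = 0.7802

Final: 0.7802


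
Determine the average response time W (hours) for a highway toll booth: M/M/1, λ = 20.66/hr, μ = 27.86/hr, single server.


W = 1/(μ−λ) = 1/(27.86 − 20.66) = 1/7.20 = 0.1389 hr

Final: 0.1389 hr


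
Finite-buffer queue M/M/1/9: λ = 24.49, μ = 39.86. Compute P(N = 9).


ρ = λ/μ = 24.49/39.86 = 0.6144
P_K = (1−ρ)ρ^K/(1−ρ^(K+1)) = (0.3856·0.012476)/(1 − 0.007665)
= 0.004811/0.992335 = 0.004848

Final: 0.004848


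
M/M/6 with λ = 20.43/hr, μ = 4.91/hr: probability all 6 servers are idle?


a = λ/μ = 20.43/4.91 = 4.1609; ρ = a/c = 0.6935
Σ_{k=0}^{5} a^k/k! (terms k=0..5) = 1.00000 + 4.16090 + 8.65653 + 12.00631 + 12.48925 + 10.39329 = 48.70627
Tail: a^6/(6!(1−ρ)) = 5189.44899/(720·0.3065) = 23.51439
P₀ = 1/(48.70627 + 23.51439) = 1/72.22066 = 0.013846

Final: 0.013846


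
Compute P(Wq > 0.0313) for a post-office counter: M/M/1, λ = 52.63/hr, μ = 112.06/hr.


ρ = 52.63/112.06 = 0.4697
P(Wq > t) = ρ·e^{−(μ−λ)t} = 0.4697·e^{−1.8602}
= 0.4697·0.155648 = 0.073101

Final: 0.073101


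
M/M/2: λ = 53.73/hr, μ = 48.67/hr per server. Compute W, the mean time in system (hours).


a = 1.1040; ρ = 0.5520; P₀ = 0.288674
Lq = P₀·a^c·ρ/(c!(1−ρ)²) = 0.48375
Wq = Lq/λ = 0.48375/53.73 = 0.009003 hr
W = Wq + 1/μ = 0.009003 + 0.02055 = 0.02955 hr

Final: 0.02955 hr


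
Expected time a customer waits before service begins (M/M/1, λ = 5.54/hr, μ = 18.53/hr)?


ρ = 5.54/18.53 = 0.2990
Wq = ρ/(μ−λ) = 0.2990/(18.53 − 5.54) = 0.2990/12.99 = 0.02302 hr

Final: 0.02302 hr


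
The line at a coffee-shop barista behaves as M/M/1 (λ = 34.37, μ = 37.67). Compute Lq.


ρ = 34.37/37.67 = 0.9124
Lq = ρ²/(1−ρ) = 0.8325/0.08760 = 9.5028

Final: 9.5028


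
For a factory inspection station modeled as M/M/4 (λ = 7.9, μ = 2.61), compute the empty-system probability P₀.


a = λ/μ = 7.9/2.61 = 3.0268; ρ = a/c = 0.7567
Σ_{k=0}^{3} a^k/k! (terms k=0..3) = 1.00000 + 3.02682 + 4.58082 + 4.62177 = 13.22941
Tail: a^4/(4!(1−ρ)) = 83.93563/(24·0.2433) = 14.37480
P₀ = 1/(13.22941 + 14.37480) = 1/27.60421 = 0.036226

Final: 0.036226


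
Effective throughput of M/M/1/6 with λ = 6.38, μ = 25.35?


ρ = 0.2517; P_K = (1−ρ)ρ^6/(1−ρ^7) = 0.0001902
λ_eff = λ(1 − P_K) = 6.38·(1 − 0.0001902) = 6.38·0.999810 = 6.3788 /hr

Final: 6.3788 /hr


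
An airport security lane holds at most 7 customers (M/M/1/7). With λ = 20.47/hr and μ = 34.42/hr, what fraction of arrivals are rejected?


ρ = λ/μ = 20.47/34.42 = 0.5947
P_K = (1−ρ)ρ^K/(1−ρ^(K+1)) = (0.4053·0.026312)/(1 − 0.015648)
= 0.010664/0.984352 = 0.010833

Final: 0.010833


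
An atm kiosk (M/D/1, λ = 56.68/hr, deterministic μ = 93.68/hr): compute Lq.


ρ = 56.68/93.68 = 0.6050
M/D/1: Lq = ρ²/(2(1−ρ)) = 0.3661/(2·0.3950) = 0.46343

Final: 0.46343


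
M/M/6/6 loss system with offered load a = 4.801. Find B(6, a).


B(c,a) = (a^c/c!) / Σ_{k=0}^{c} a^k/k!
a^6/6! = 17.008176
Σ terms (k=0..6): 1.00000 + 4.80100 + 11.52480 + 18.44352 + 22.13684 + 21.25579 + 17.00818 = 96.170128
B = 17.008176/96.170128 = 0.176855

Final: 0.176855


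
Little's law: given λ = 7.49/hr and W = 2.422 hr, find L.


L = λW = 7.49·2.422 = 18.1408

Final: 18.1408


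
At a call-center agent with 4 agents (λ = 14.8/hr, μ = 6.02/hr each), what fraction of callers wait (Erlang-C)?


a = λ/μ = 2.4585; ρ = a/4 = 0.6146
P₀ = 0.077479 (from M/M/c formula)
C(c,a) = [a^c/(c!(1−ρ))]·P₀ = [36.53094/(24·0.3854)]·0.077479
= 3.94965·0.077479 = 0.306015

Final: 0.306015


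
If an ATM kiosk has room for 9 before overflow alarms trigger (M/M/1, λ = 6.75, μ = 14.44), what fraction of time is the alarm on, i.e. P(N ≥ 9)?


ρ = 6.75/14.44 = 0.4675
P(N ≥ n) = ρ^n = 0.4675^9 = 0.001066

Final: 0.001066


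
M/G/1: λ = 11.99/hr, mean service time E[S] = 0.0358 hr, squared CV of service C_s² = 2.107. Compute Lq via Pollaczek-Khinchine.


ρ = λ·E[S] = 11.99·0.0358 = 0.4292
Lq = ρ²(1+C_s²)/(2(1−ρ)) = 0.1842·(1+2.107)/(2·0.5708)
= 0.1842·3.1070/1.1415 = 0.50149

Final: 0.50149


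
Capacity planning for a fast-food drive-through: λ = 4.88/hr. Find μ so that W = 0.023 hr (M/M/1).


W = 1/(μ−λ) ⇒ μ − λ = 1/W = 1/0.023 = 43.4783
μ = λ + 1/W = 4.88 + 43.4783 = 48.3583 per hr

Final: 48.3583 /hr


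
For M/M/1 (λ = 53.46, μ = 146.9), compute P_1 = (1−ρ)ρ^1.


ρ = 53.46/146.9 = 0.3639
P_n = (1−ρ)·ρ^n = (1 − 0.3639)·0.3639^1 = 0.6361·0.363921 = 0.231483

Final: 0.231483


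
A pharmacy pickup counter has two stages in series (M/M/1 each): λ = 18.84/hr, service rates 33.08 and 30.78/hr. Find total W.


Each node sees arrival rate λ = 18.84/hr (tandem ⇒ throughput preserved).
W₁ = 1/(μ₁−λ) = 1/(33.08−18.84) = 0.07022 hr
W₂ = 1/(μ₂−λ) = 1/(30.78−18.84) = 0.08375 hr
W_total = W₁ + W₂ = 0.07022 + 0.08375 = 0.15398 hr

Final: 0.15398 hr


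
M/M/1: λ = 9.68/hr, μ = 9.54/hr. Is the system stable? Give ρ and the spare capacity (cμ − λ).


Total capacity cμ = 1·9.54 = 9.54/hr
ρ = λ/(cμ) = 9.68/9.54 = 1.0147
Stable ⇔ ρ < 1: NO
Spare capacity = cμ − λ = 9.54 − 9.68 = -0.14/hr

Final: ρ = 1.0147; unstable; margin = -0.14/hr


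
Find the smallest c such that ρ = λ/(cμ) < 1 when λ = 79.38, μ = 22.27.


Stability requires cμ > λ ⇔ c > λ/μ.
λ/μ = 79.38/22.27 = 3.5644
Minimum integer c = ⌊3.5644⌋ + 1 = 4
Check: 4·22.27 = 89.08 > 79.38, while 3·22.27 = 66.81 ≤ 79.38

Final: 4 servers


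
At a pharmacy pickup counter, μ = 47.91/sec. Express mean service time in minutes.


Mean service time = 1/μ = 1/47.91 second = 0.02087 second
In minutes: 0.02087 × 0.0166667 = 0.0003479 min

Final: 0.0003479 min


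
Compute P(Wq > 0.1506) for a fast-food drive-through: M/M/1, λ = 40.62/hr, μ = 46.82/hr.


ρ = 40.62/46.82 = 0.8676
P(Wq > t) = ρ·e^{−(μ−λ)t} = 0.8676·e^{−0.9337}
= 0.8676·0.393089 = 0.341035

Final: 0.341035


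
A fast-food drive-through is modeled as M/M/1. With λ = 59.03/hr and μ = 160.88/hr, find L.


ρ = λ/μ = 59.03/160.88 = 0.3669
L = ρ/(1−ρ) = 0.3669/(1 − 0.3669) = 0.3669/0.6331 = 0.5796

Final: 0.5796


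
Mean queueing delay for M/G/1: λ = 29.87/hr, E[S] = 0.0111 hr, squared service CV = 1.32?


ρ = λ·E[S] = 29.87·0.0111 = 0.3316
E[S²] = E[S]²(1+C_s²) = 0.0111²·(1+1.32) = 0.0002858
Wq = λ·E[S²]/(2(1−ρ)) = 29.87·0.0002858/(2·0.6684) = 0.006387 hr

Final: 0.006387 hr


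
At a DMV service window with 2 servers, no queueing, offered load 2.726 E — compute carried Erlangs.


B(2,2.726) = 0.499297 (Erlang-B)
Carried load = a(1 − B) = 2.726·(1 − 0.499297) = 2.726·0.500703 = 1.3649 E

Final: 1.3649 Erlangs


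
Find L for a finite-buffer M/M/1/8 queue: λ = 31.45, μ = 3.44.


ρ = 31.45/3.44 = 9.1424
L = ρ[1 − (K+1)ρ^K + Kρ^(K+1)] / [(1−ρ)(1−ρ^(K+1))]
Numerator: 9.1424·(1 − 9·48808746.879168 + 8·446231130.624952) = 28621057178.063759
Denominator: (-8.1424)·(-446231129.624952) = 3633411029.300842
L = 28621057178.063759/3633411029.300842 = 7.8772

Final: 7.8772


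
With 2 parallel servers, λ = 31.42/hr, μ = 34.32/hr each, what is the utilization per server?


ρ = λ/(cμ) = 31.42/(2·34.32) = 31.42/68.64 = 0.4578

Final: 0.4578


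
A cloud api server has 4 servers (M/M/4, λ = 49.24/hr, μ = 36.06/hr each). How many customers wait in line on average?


a = λ/μ = 1.3655; ρ = a/4 = 0.3414
P₀ = 0.253672
Lq = P₀·a^c·ρ / (c!·(1−ρ)²) = 0.253672·3.47672·0.3414/(24·0.43379)
= 0.02892

Final: 0.02892


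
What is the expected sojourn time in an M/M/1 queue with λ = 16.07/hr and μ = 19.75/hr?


W = 1/(μ−λ) = 1/(19.75 − 16.07) = 1/3.68 = 0.2717 hr

Final: 0.2717 hr


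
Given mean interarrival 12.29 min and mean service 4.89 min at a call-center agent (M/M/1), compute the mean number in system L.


λ = 60/12.29 = 4.8820 /hr
μ = 60/4.89 = 12.2699 /hr
ρ = λ/μ = 4.8820/12.2699 = 0.3979
L = ρ/(1−ρ) = 0.3979/0.6021 = 0.6608

Final: 0.6608


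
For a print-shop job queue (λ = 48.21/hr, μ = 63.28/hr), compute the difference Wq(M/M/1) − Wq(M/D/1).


ρ = 48.21/63.28 = 0.7619
Wq(M/M/1) = ρ/(μ−λ) = 0.7619/15.07 = 0.05055 hr
Wq(M/D/1) = ρ/(2(μ−λ)) = 0.02528 hr
Savings = 0.05055 − 0.02528 = 0.02528 hr

Final: 0.02528 hr


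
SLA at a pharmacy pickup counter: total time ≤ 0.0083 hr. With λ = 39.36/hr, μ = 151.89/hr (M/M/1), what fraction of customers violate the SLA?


W ~ Exponential(μ−λ) for M/M/1.
μ − λ = 151.89 − 39.36 = 112.5300
P(W > t) = e^{−(μ−λ)t} = e^{−0.9340} = 0.392979

Final: 0.392979


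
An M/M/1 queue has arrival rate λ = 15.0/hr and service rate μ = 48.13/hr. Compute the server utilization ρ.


ρ = λ/μ = 15.0/48.13 = 0.3117

Final: 0.3117


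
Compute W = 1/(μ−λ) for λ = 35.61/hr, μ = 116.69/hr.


W = 1/(μ−λ) = 1/(116.69 − 35.61) = 1/81.08 = 0.01233 hr

Final: 0.01233 hr


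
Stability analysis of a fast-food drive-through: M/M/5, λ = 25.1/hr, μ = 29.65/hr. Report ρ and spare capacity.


Total capacity cμ = 5·29.65 = 148.25/hr
ρ = λ/(cμ) = 25.1/148.25 = 0.1693
Stable ⇔ ρ < 1: YES
Spare capacity = cμ − λ = 148.25 − 25.1 = 123.15/hr

Final: ρ = 0.1693; stable; margin = 123.15/hr


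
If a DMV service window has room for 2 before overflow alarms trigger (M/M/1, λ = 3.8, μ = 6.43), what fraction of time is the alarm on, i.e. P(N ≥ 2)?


ρ = 3.8/6.43 = 0.5910
P(N ≥ n) = ρ^n = 0.5910^2 = 0.349257

Final: 0.349257


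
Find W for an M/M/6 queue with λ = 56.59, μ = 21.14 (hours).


a = 2.6769; ρ = 0.4462; P₀ = 0.068191
Lq = P₀·a^c·ρ/(c!(1−ρ)²) = 0.05069
Wq = Lq/λ = 0.05069/56.59 = 0.0008957 hr
W = Wq + 1/μ = 0.0008957 + 0.04730 = 0.04820 hr

Final: 0.04820 hr


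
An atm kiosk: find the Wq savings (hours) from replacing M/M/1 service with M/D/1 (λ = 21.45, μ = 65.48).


ρ = 21.45/65.48 = 0.3276
Wq(M/M/1) = ρ/(μ−λ) = 0.3276/44.03 = 0.007440 hr
Wq(M/D/1) = ρ/(2(μ−λ)) = 0.003720 hr
Savings = 0.007440 − 0.003720 = 0.003720 hr

Final: 0.003720 hr


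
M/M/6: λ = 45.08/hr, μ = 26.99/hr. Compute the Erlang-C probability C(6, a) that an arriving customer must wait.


a = λ/μ = 1.6702; ρ = a/6 = 0.2784
P₀ = 0.188108 (from M/M/c formula)
C(c,a) = [a^c/(c!(1−ρ))]·P₀ = [21.71132/(720·0.7216)]·0.188108
= 0.04179·0.188108 = 0.007860

Final: 0.007860


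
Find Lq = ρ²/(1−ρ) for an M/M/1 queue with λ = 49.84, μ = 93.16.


ρ = 49.84/93.16 = 0.5350
Lq = ρ²/(1−ρ) = 0.2862/0.4650 = 0.6155

Final: 0.6155


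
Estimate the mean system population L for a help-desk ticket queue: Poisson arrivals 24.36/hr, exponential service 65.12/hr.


ρ = λ/μ = 24.36/65.12 = 0.3741
L = ρ/(1−ρ) = 0.3741/(1 − 0.3741) = 0.3741/0.6259 = 0.5976

Final: 0.5976


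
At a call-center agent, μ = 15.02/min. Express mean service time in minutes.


Mean service time = 1/μ = 1/15.02 minute = 0.06658 minute
In minutes: 0.06658 × 1 = 0.06658 min

Final: 0.06658 min


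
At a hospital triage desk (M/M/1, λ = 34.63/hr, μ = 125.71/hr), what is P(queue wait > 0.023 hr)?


ρ = 34.63/125.71 = 0.2755
P(Wq > t) = ρ·e^{−(μ−λ)t} = 0.2755·e^{−2.0948}
= 0.2755·0.123090 = 0.033908

Final: 0.033908


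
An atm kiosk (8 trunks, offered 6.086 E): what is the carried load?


B(8,6.086) = 0.126665 (Erlang-B)
Carried load = a(1 − B) = 6.086·(1 − 0.126665) = 6.086·0.873335 = 5.3151 E

Final: 5.3151 Erlangs


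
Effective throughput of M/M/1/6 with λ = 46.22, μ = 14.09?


ρ = 3.2803; P_K = (1−ρ)ρ^6/(1−ρ^7) = 0.695324
λ_eff = λ(1 − P_K) = 46.22·(1 − 0.695324) = 46.22·0.304676 = 14.0821 /hr

Final: 14.0821 /hr


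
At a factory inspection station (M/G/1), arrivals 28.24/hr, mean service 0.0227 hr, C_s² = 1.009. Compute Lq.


ρ = λ·E[S] = 28.24·0.0227 = 0.6410
Lq = ρ²(1+C_s²)/(2(1−ρ)) = 0.4109·(1+1.009)/(2·0.3590)
= 0.4109·2.0090/0.7179 = 1.14999

Final: 1.14999


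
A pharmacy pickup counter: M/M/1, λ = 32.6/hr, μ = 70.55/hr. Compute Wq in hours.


ρ = 32.6/70.55 = 0.4621
Wq = ρ/(μ−λ) = 0.4621/(70.55 − 32.6) = 0.4621/37.95 = 0.01218 hr

Final: 0.01218 hr


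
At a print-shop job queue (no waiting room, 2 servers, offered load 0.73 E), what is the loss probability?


B(c,a) = (a^c/c!) / Σ_{k=0}^{c} a^k/k!
a^2/2! = 0.266450
Σ terms (k=0..2): 1.00000 + 0.73000 + 0.26645 = 1.996450
B = 0.266450/1.996450 = 0.133462

Final: 0.133462


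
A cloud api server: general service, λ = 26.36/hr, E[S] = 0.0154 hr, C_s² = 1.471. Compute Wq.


ρ = λ·E[S] = 26.36·0.0154 = 0.4059
E[S²] = E[S]²(1+C_s²) = 0.0154²·(1+1.471) = 0.0005860
Wq = λ·E[S²]/(2(1−ρ)) = 26.36·0.0005860/(2·0.5941) = 0.01300 hr

Final: 0.01300 hr


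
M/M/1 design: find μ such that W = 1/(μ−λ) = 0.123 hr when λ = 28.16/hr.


W = 1/(μ−λ) ⇒ μ − λ = 1/W = 1/0.123 = 8.1301
μ = λ + 1/W = 28.16 + 8.1301 = 36.2901 per hr

Final: 36.2901 /hr


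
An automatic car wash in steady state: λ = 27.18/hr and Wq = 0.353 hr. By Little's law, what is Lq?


Lq = λWq = 27.18·0.353 = 9.5945

Final: 9.5945


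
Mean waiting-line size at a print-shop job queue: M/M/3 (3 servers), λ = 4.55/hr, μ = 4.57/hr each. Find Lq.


a = λ/μ = 0.9956; ρ = a/3 = 0.3319
P₀ = 0.365303
Lq = P₀·a^c·ρ / (c!·(1−ρ)²) = 0.365303·0.98693·0.3319/(6·0.44639)
= 0.04467

Final: 0.04467


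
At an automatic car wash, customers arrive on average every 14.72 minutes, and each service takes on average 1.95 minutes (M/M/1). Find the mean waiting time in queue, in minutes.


λ = 60/14.72 = 4.0761 /hr
μ = 60/1.95 = 30.7692 /hr
ρ = λ/μ = 4.0761/30.7692 = 0.1325
Wq = ρ/(μ−λ) = 0.1325/(30.7692−4.0761) = 0.004963 hr
In minutes: 0.004963·60 = 0.2978 min

Final: 0.2978 min


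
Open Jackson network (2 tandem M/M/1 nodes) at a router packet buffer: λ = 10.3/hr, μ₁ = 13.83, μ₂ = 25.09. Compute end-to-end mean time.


Each node sees arrival rate λ = 10.3/hr (tandem ⇒ throughput preserved).
W₁ = 1/(μ₁−λ) = 1/(13.83−10.3) = 0.28329 hr
W₂ = 1/(μ₂−λ) = 1/(25.09−10.3) = 0.06761 hr
W_total = W₁ + W₂ = 0.28329 + 0.06761 = 0.35090 hr

Final: 0.35090 hr


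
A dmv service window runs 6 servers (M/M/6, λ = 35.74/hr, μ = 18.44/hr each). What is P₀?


a = λ/μ = 35.74/18.44 = 1.9382; ρ = a/c = 0.3230
Σ_{k=0}^{5} a^k/k! (terms k=0..5) = 1.00000 + 1.93818 + 1.87827 + 1.21347 + 0.58798 + 0.22792 = 6.84582
Tail: a^6/(6!(1−ρ)) = 53.01049/(720·0.6770) = 0.10876
P₀ = 1/(6.84582 + 0.10876) = 1/6.95458 = 0.143790

Final: 0.143790


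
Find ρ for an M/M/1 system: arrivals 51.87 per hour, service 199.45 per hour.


ρ = λ/μ = 51.87/199.45 = 0.2601

Final: 0.2601


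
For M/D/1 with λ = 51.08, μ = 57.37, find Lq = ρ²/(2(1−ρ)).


ρ = 51.08/57.37 = 0.8904
M/D/1: Lq = ρ²/(2(1−ρ)) = 0.7927/(2·0.1096) = 3.61523

Final: 3.61523


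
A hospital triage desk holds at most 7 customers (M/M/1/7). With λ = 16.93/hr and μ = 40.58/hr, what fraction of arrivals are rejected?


ρ = λ/μ = 16.93/40.58 = 0.4172
P_K = (1−ρ)ρ^K/(1−ρ^(K+1)) = (0.5828·0.002200)/(1 − 0.0009178)
= 0.001282/0.999082 = 0.001283

Final: 0.001283


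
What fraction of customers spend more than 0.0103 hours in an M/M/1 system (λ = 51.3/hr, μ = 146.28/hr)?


W ~ Exponential(μ−λ) for M/M/1.
μ − λ = 146.28 − 51.3 = 94.9800
P(W > t) = e^{−(μ−λ)t} = e^{−0.9783} = 0.375952

Final: 0.375952


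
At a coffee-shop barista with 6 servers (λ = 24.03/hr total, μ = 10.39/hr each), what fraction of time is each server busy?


ρ = λ/(cμ) = 24.03/(6·10.39) = 24.03/62.34 = 0.3855

Final: 0.3855


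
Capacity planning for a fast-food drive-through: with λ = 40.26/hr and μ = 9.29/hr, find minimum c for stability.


Stability requires cμ > λ ⇔ c > λ/μ.
λ/μ = 40.26/9.29 = 4.3337
Minimum integer c = ⌊4.3337⌋ + 1 = 5
Check: 5·9.29 = 46.45 > 40.26, while 4·9.29 = 37.16 ≤ 40.26

Final: 5 servers


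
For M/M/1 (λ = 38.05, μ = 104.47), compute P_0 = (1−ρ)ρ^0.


ρ = 38.05/104.47 = 0.3642
P_n = (1−ρ)·ρ^n = (1 − 0.3642)·0.3642^0 = 0.6358·1.000000 = 0.635781

Final: 0.635781


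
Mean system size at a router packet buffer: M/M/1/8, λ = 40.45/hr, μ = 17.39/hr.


ρ = 40.45/17.39 = 2.3260
L = ρ[1 − (K+1)ρ^K + Kρ^(K+1)] / [(1−ρ)(1−ρ^(K+1))]
Numerator: 2.3260·(1 − 9·856.942242 + 8·1993.290035) = 19154.645306
Denominator: (-1.3260)·(-1992.290035) = 2641.875112
L = 19154.645306/2641.875112 = 7.2504

Final: 7.2504


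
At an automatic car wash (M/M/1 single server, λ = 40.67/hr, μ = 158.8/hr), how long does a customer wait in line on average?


ρ = 40.67/158.8 = 0.2561
Wq = ρ/(μ−λ) = 0.2561/(158.8 − 40.67) = 0.2561/118.13 = 0.002168 hr

Final: 0.002168 hr


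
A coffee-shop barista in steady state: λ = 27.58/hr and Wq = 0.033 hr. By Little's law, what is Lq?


Lq = λWq = 27.58·0.033 = 0.9101

Final: 0.9101


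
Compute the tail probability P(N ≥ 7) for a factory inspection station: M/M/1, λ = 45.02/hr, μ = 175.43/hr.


ρ = 45.02/175.43 = 0.2566
P(N ≥ n) = ρ^n = 0.2566^7 = 0.00007330

Final: 0.00007330


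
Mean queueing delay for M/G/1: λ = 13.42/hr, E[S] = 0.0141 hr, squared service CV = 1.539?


ρ = λ·E[S] = 13.42·0.0141 = 0.1892
E[S²] = E[S]²(1+C_s²) = 0.0141²·(1+1.539) = 0.0005048
Wq = λ·E[S²]/(2(1−ρ)) = 13.42·0.0005048/(2·0.8108) = 0.004178 hr

Final: 0.004178 hr


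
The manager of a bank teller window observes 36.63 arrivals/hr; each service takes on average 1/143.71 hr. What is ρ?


ρ = λ/μ = 36.63/143.71 = 0.2549

Final: 0.2549


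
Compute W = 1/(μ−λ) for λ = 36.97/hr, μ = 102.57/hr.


W = 1/(μ−λ) = 1/(102.57 − 36.97) = 1/65.60 = 0.01524 hr

Final: 0.01524 hr


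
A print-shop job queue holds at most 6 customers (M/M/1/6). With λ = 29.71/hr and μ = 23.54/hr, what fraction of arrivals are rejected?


ρ = λ/μ = 29.71/23.54 = 1.2621
P_K = (1−ρ)ρ^K/(1−ρ^(K+1)) = (-0.2621·4.041822)/(1 − 5.101212)
= -1.059390/-4.101212 = 0.258311

Final: 0.258311


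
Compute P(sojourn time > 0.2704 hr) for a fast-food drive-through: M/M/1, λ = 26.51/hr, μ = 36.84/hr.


W ~ Exponential(μ−λ) for M/M/1.
μ − λ = 36.84 − 26.51 = 10.3300
P(W > t) = e^{−(μ−λ)t} = e^{−2.7932} = 0.061223

Final: 0.061223


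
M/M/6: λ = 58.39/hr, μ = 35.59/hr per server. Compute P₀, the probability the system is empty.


a = λ/μ = 58.39/35.59 = 1.6406; ρ = a/c = 0.2734
Σ_{k=0}^{5} a^k/k! (terms k=0..5) = 1.00000 + 1.64063 + 1.34583 + 0.73600 + 0.30188 + 0.09905 = 5.12340
Tail: a^6/(6!(1−ρ)) = 19.50127/(720·0.7266) = 0.03728
P₀ = 1/(5.12340 + 0.03728) = 1/5.16068 = 0.193773

Final: 0.193773


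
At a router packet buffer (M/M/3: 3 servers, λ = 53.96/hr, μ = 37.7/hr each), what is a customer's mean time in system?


a = 1.4313; ρ = 0.4771; P₀ = 0.227780
Lq = P₀·a^c·ρ/(c!(1−ρ)²) = 0.19424
Wq = Lq/λ = 0.19424/53.96 = 0.003600 hr
W = Wq + 1/μ = 0.003600 + 0.02653 = 0.03012 hr

Final: 0.03012 hr


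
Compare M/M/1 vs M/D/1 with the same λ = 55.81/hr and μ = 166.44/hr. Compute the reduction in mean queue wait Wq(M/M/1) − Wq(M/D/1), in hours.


ρ = 55.81/166.44 = 0.3353
Wq(M/M/1) = ρ/(μ−λ) = 0.3353/110.63 = 0.003031 hr
Wq(M/D/1) = ρ/(2(μ−λ)) = 0.001515 hr
Savings = 0.003031 − 0.001515 = 0.001515 hr

Final: 0.001515 hr


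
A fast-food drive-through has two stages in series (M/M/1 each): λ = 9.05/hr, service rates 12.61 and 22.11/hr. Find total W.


Each node sees arrival rate λ = 9.05/hr (tandem ⇒ throughput preserved).
W₁ = 1/(μ₁−λ) = 1/(12.61−9.05) = 0.28090 hr
W₂ = 1/(μ₂−λ) = 1/(22.11−9.05) = 0.07657 hr
W_total = W₁ + W₂ = 0.28090 + 0.07657 = 0.35747 hr

Final: 0.35747 hr


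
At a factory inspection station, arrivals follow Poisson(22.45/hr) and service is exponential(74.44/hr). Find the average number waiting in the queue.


ρ = 22.45/74.44 = 0.3016
Lq = ρ²/(1−ρ) = 0.09095/0.6984 = 0.1302

Final: 0.1302


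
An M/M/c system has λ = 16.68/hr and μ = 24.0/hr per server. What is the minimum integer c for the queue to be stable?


Stability requires cμ > λ ⇔ c > λ/μ.
λ/μ = 16.68/24.0 = 0.6950
Minimum integer c = ⌊0.6950⌋ + 1 = 1
Check: 1·24.0 = 24.00 > 16.68, while 0·24.0 = 0.00 ≤ 16.68

Final: 1 servers
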